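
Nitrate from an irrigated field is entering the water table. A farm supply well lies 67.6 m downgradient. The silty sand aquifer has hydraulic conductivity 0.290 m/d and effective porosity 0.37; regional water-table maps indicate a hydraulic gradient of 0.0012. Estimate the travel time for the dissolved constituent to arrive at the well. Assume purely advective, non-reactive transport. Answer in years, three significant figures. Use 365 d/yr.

197 years

Specific discharge q = 0.290 × 0.0012 = 3.480e-4 m/d
Seepage velocity v = q / n = 3.480e-4 / 0.37 = 9.405e-4 m/d
t = L / v = 67.6 / 9.405e-4 = 71870 d
   = 71870 / 365 = 197 yr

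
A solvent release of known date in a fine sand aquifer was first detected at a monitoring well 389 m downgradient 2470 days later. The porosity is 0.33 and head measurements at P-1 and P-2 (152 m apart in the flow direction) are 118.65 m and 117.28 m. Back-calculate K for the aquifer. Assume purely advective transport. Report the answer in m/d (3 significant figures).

5.77 m/d

Hydraulic gradient i = (118.65 − 117.28) / 152 = 1.37 / 152 = 0.009013
v = L / t = 389 / 2470 = 0.1575 m/d
K = v · n / i = 0.1575 × 0.33 / 0.009013 = 5.77 m/d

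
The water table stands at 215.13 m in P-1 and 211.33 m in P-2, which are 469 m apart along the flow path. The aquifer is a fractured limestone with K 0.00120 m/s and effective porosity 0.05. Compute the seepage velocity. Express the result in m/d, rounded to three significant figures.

Hydraulic gradient i = (215.13 − 211.33) / 469 = 3.80 / 469 = 0.008102
K = 0.00120 m/s × 86400 s/d = 103.7 m/d
Specific discharge q = 103.7 × 0.008102 = 0.8401 m/d
v_s = q/n_e = 0.8401/0.05 = 16.80 m/d

16.8 m/d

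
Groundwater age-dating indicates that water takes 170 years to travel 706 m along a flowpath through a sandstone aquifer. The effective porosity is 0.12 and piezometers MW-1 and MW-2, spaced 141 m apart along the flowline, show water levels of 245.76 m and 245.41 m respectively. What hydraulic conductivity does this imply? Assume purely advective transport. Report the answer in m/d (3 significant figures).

Hydraulic gradient i = (245.76 − 245.41) / 141 = 0.35 / 141 = 0.002482
t = 170 years = 62050 d
v = L / t = 706 / 62050 = 0.01138 m/d
K = v · n / i = 0.01138 × 0.12 / 0.002482 = 0.550 m/d

0.550 m/d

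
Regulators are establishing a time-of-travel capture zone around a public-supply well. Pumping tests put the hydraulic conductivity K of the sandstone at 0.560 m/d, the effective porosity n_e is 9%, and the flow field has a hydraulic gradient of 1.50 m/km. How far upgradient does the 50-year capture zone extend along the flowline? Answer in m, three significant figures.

q = Ki = 0.560 × 0.0015 = 8.400e-4 m/d
Average linear velocity = 8.400e-4 / 0.09 = 0.009333 m/d
T = 50 yr × 365 = 18250 d
L = v × T = 0.009333 × 18250 = 170.3 m

170 m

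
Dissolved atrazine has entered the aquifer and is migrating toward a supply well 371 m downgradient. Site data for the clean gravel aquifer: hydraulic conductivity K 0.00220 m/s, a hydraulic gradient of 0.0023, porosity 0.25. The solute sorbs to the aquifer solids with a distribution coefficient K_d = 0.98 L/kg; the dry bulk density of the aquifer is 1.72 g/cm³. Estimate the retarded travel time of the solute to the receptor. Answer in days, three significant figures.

1640 days

K = 0.00220 m/s × 86400 s/d = 190.1 m/d
Darcy flux q = K·i = 190.1 × 0.0023 = 0.4372 m/d
Average linear velocity = 0.4372 / 0.25 = 1.749 m/d
Retardation R = 1 + ρ_b·K_d/n = 1 + 1.72×0.98/0.25 = 7.742
Contaminant velocity v_c = v/R = 1.749/7.742 = 0.2259 m/d
t = L/v_c = 371/0.2259 = 1643 d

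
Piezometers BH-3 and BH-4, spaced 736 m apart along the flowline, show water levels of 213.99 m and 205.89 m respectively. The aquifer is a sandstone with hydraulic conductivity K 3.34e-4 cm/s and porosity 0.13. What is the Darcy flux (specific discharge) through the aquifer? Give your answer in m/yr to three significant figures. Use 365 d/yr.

Hydraulic gradient i = (213.99 − 205.89) / 736 = 8.10 / 736 = 0.01101
K = 3.34e-4 cm/s × 864 = 0.2886 m/d
q = Ki = 0.2886 × 0.01101 = 0.003176 m/d
   = 0.003176 × 365 = 1.16 m/yr

1.16 m/yr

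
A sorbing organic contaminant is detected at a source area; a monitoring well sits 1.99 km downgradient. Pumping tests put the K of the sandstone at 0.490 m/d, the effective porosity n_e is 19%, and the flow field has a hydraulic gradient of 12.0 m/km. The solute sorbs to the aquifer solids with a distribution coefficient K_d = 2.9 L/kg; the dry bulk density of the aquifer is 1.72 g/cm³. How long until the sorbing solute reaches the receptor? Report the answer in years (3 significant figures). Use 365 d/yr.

Darcy flux q = K·i = 0.490 × 0.012 = 0.005880 m/d
Seepage velocity v = q / n = 0.005880 / 0.19 = 0.03095 m/d
Retardation R = 1 + ρ_b·K_d/n = 1 + 1.72×2.9/0.19 = 27.25
Contaminant velocity v_c = v/R = 0.03095/27.25 = 0.001136 m/d
L = 1.99 km = 1990 m
t = L/v_c = 1990/0.001136 = 1.752e6 d
   = 1.752e6/365 = 4800 yr

4800 years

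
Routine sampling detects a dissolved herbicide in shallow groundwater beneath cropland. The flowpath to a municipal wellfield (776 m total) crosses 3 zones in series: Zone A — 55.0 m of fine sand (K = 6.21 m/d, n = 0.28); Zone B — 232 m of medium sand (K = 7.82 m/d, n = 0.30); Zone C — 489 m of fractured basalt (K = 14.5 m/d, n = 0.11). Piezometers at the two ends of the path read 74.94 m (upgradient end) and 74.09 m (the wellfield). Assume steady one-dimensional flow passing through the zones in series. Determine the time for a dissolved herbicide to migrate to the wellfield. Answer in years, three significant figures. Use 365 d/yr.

32.3 years

Total head drop ΔH = 74.94 − 74.09 = 0.85 m
Steady 1-D flow in series ⇒ the Darcy flux q is identical in every zone and the zone head losses add (resistances L/K in series).
Σ(L/K) = 55.0/6.21 + 232/7.82 + 489/14.5 = 8.857 + 29.67 + 33.72 = 72.25 d
q = ΔH / Σ(L/K) = 0.85 / 72.25 = 0.01176 m/d (same in every zone)
Zone A: v = q/n = 0.01176/0.28 = 0.04202 m/d → t_A = 55.0/0.04202 = 1309 d
Zone B: v = q/n = 0.01176/0.30 = 0.03922 m/d → t_B = 232/0.03922 = 5916 d
Zone C: v = q/n = 0.01176/0.11 = 0.1070 m/d → t_C = 489/0.1070 = 4572 d
Total t = 1309 + 5916 + 4572 = 11800 d
   = 11800 / 365 = 32.3 yr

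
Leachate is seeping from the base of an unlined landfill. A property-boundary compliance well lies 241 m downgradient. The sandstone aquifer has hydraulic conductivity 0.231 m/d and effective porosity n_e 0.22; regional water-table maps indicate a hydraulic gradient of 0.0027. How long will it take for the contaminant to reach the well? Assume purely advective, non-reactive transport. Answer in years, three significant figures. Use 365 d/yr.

233 years

q = Ki = 0.231 × 0.0027 = 6.237e-4 m/d
v = Ki/n = 0.231·0.0027/0.22 = 0.002835 m/d
t = L / v = 241 / 0.002835 = 85010 d
   = 85010 / 365 = 233 yr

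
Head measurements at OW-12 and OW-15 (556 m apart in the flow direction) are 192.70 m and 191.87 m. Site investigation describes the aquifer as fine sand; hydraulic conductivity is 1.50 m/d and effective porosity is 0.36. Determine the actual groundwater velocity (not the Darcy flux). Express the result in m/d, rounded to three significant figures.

0.00622 m/d

Hydraulic gradient i = (192.70 − 191.87) / 556 = 0.83 / 556 = 0.001493
Specific discharge q = 1.50 × 0.001493 = 0.002239 m/d
Average linear velocity = 0.002239 / 0.36 = 0.006220 m/d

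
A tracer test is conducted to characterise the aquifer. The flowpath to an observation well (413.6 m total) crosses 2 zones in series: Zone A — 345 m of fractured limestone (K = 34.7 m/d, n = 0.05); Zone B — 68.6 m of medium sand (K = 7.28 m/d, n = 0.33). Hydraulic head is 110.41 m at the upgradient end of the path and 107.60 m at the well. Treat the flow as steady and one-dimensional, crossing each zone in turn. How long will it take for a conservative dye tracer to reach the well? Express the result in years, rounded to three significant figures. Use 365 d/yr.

0.753 years

Total head drop ΔH = 110.41 − 107.60 = 2.81 m
Steady 1-D flow in series ⇒ the Darcy flux q is identical in every zone and the zone head losses add (resistances L/K in series).
Σ(L/K) = 345/34.7 + 68.6/7.28 = 9.942 + 9.423 = 19.37 d
q = ΔH / Σ(L/K) = 2.81 / 19.37 = 0.1451 m/d (same in every zone)
Zone A: v = q/n = 0.1451/0.05 = 2.902 m/d → t_A = 345/2.902 = 118.9 d
Zone B: v = q/n = 0.1451/0.33 = 0.4397 m/d → t_B = 68.6/0.4397 = 156.0 d
Total t = 118.9 + 156.0 = 274.9 d
   = 274.9 / 365 = 0.753 yr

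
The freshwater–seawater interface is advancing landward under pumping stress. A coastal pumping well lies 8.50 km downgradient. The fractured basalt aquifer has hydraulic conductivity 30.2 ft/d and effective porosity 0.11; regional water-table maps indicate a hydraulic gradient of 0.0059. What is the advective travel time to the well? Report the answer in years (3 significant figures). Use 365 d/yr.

47.2 years

K = 30.2 ft/d × 0.3048 = 9.205 m/d
q = Ki = 9.205 × 0.0059 = 0.05431 m/d
Average linear velocity = 0.05431 / 0.11 = 0.4937 m/d
L = 8.50 km = 8500 m
t = L / v = 8500 / 0.4937 = 17220 d
   = 17220 / 365 = 47.2 yr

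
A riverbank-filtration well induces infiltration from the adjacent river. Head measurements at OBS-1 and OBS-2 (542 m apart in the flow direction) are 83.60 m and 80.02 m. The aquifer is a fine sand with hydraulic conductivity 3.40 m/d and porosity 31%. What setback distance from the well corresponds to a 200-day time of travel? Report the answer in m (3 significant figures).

14.5 m

Hydraulic gradient i = (83.60 − 80.02) / 542 = 3.58 / 542 = 0.006605
q = Ki = 3.40 × 0.006605 = 0.02246 m/d
Seepage velocity v = q / n = 0.02246 / 0.31 = 0.07244 m/d
L = v × T = 0.07244 × 200 = 14.49 m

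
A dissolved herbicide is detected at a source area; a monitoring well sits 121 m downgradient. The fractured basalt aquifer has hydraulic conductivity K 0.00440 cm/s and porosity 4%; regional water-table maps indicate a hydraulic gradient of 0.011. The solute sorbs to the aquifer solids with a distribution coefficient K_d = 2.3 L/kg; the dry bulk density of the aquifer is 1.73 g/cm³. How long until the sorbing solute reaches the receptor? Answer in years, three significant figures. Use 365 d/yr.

K = 0.00440 cm/s × 864 = 3.802 m/d
Specific discharge q = 3.802 × 0.011 = 0.04182 m/d
v = Ki/n = 3.802·0.011/0.04 = 1.045 m/d
Retardation R = 1 + ρ_b·K_d/n = 1 + 1.73×2.3/0.04 = 100.5
Contaminant velocity v_c = v/R = 1.045/100.5 = 0.01040 m/d
t = L/v_c = 121/0.01040 = 11630 d
   = 11630/365 = 31.9 yr

31.9 years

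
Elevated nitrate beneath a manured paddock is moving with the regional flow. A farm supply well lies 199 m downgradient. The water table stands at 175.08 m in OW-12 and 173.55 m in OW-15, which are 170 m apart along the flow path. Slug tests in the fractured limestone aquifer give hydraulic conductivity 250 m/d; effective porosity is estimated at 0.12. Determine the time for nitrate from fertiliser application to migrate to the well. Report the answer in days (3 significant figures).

10.6 days

Hydraulic gradient i = (175.08 − 173.55) / 170 = 1.53 / 170 = 0.009000
q = Ki = 250 × 0.009000 = 2.250 m/d
v = Ki/n = 250·0.009000/0.12 = 18.75 m/d
t = L / v = 199 / 18.75 = 10.61 d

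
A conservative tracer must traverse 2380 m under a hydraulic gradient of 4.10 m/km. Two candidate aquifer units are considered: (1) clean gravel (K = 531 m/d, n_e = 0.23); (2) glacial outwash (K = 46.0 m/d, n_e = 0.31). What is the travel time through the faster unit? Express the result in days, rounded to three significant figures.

251 days

Unit 1 (clean gravel): v = 531×0.0041/0.23 = 9.466 m/d, t = 2380/9.466 = 251.4 d
Unit 2 (glacial outwash): v = 46.0×0.0041/0.31 = 0.6084 m/d, t = 2380/0.6084 = 3912 d
Faster unit: t = 251 d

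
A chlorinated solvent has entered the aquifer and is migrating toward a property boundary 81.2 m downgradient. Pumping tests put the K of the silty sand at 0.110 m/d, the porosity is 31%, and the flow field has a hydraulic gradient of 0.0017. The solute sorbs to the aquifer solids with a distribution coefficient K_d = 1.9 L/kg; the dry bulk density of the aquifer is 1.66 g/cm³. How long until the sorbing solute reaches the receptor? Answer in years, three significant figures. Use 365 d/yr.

4120 years

Specific discharge q = 0.110 × 0.0017 = 1.870e-4 m/d
v = Ki/n = 0.110·0.0017/0.31 = 6.032e-4 m/d
Retardation R = 1 + ρ_b·K_d/n = 1 + 1.66×1.9/0.31 = 11.17
Contaminant velocity v_c = v/R = 6.032e-4/11.17 = 5.398e-5 m/d
t = L/v_c = 81.2/5.398e-5 = 1.504e6 d
   = 1.504e6/365 = 4120 yr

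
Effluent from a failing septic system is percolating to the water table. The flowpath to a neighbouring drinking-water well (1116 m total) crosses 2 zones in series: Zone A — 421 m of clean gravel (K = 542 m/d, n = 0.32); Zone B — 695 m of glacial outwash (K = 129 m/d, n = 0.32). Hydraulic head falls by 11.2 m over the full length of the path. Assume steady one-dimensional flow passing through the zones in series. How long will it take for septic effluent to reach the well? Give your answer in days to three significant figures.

Continuity: the same q passes through each zone, so ΔH = q·Σ(L_j/K_j) — the zones act as resistances in series.
Σ(L/K) = 421/542 + 695/129 = 0.7768 + 5.388 = 6.164 d
q = ΔH / Σ(L/K) = 11.2 / 6.164 = 1.817 m/d (same in every zone)
Zone A: v = q/n = 1.817/0.32 = 5.678 m/d → t_A = 421/5.678 = 74.15 d
Zone B: v = q/n = 1.817/0.32 = 5.678 m/d → t_B = 695/5.678 = 122.4 d
Total t = 74.15 + 122.4 = 196.6 d

197 days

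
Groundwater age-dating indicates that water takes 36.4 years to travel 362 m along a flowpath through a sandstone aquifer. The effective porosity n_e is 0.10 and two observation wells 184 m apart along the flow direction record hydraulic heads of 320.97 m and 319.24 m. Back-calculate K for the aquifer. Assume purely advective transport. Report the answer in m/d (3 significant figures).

0.290 m/d

Hydraulic gradient i = (320.97 − 319.24) / 184 = 1.73 / 184 = 0.009402
t = 36.4 years = 13290 d
v = L / t = 362 / 13290 = 0.02725 m/d
K = v · n / i = 0.02725 × 0.10 / 0.009402 = 0.290 m/d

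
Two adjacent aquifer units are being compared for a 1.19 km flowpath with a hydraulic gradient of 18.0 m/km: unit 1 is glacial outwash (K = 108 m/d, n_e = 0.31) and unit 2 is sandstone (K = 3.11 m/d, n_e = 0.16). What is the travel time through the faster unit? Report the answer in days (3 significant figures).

190 days

Unit 1 (glacial outwash): v = 108×0.018/0.31 = 6.271 m/d, t = 1190/6.271 = 189.8 d
Unit 2 (sandstone): v = 3.11×0.018/0.16 = 0.3499 m/d, t = 1190/0.3499 = 3401 d
Faster unit: t = 190 d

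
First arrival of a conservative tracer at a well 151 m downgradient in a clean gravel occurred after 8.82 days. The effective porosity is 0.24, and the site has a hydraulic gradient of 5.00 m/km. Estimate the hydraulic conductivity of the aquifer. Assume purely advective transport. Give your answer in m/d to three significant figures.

v = L / t = 151 / 8.82 = 17.12 m/d
K = v · n / i = 17.12 × 0.24 / 0.0050 = 822 m/d

822 m/d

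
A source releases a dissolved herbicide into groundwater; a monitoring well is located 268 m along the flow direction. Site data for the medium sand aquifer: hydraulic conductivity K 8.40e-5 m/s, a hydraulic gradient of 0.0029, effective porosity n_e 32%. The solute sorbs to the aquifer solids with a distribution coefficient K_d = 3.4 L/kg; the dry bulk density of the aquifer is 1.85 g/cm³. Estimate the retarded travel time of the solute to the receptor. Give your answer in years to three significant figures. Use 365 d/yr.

K = 8.40e-5 m/s × 86400 s/d = 7.258 m/d
Specific discharge q = 7.258 × 0.0029 = 0.02105 m/d
v = Ki/n = 7.258·0.0029/0.32 = 0.06577 m/d
Retardation R = 1 + ρ_b·K_d/n = 1 + 1.85×3.4/0.32 = 20.66
Contaminant velocity v_c = v/R = 0.06577/20.66 = 0.003184 m/d
t = L/v_c = 268/0.003184 = 84170 d
   = 84170/365 = 231 yr

231 years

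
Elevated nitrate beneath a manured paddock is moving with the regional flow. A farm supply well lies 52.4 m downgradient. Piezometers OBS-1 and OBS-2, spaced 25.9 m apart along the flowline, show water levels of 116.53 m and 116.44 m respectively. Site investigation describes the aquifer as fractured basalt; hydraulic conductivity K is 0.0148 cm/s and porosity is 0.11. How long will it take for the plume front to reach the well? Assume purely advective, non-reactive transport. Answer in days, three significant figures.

130 days

Hydraulic gradient i = (116.53 − 116.44) / 25.9 = 0.09 / 25.9 = 0.003475
K = 0.0148 cm/s × 864 = 12.79 m/d
Specific discharge q = 12.79 × 0.003475 = 0.04443 m/d
Seepage velocity v = q / n = 0.04443 / 0.11 = 0.4039 m/d
t = L / v = 52.4 / 0.4039 = 129.7 d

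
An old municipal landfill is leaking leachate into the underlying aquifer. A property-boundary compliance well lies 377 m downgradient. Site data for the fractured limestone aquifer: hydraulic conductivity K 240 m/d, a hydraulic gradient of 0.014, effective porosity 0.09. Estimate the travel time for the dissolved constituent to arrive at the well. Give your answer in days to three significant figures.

10.1 days

Specific discharge q = 240 × 0.014 = 3.360 m/d
v = Ki/n = 240·0.014/0.09 = 37.33 m/d
t = L / v = 377 / 37.33 = 10.10 d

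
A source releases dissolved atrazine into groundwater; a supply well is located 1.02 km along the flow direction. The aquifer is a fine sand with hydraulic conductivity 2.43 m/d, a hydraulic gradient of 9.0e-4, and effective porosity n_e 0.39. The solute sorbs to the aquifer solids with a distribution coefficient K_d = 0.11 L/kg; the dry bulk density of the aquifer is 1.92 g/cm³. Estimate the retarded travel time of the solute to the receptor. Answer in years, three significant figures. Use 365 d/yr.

768 years

q = Ki = 2.43 × 9.0e-4 = 0.002187 m/d
v = Ki/n = 2.43·9.0e-4/0.39 = 0.005608 m/d
Retardation R = 1 + ρ_b·K_d/n = 1 + 1.92×0.11/0.39 = 1.542
Contaminant velocity v_c = v/R = 0.005608/1.542 = 0.003638 m/d
L = 1.02 km = 1020 m
t = L/v_c = 1020/0.003638 = 280400 d
   = 280400/365 = 768 yr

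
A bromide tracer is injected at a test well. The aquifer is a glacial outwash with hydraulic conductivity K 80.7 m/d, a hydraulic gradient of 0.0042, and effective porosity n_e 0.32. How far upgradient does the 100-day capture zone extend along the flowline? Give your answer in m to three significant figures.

Specific discharge q = 80.7 × 0.0042 = 0.3389 m/d
Seepage velocity v = q / n = 0.3389 / 0.32 = 1.059 m/d
L = v × T = 1.059 × 100 = 105.9 m

106 m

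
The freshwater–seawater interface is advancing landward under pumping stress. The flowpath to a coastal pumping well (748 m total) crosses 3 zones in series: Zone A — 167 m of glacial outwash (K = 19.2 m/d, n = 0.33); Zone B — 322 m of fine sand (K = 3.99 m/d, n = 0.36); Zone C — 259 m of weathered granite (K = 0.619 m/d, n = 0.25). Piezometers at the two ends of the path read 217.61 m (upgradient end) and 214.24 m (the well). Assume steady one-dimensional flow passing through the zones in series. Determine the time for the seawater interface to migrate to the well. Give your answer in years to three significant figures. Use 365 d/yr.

Total head drop ΔH = 217.61 − 214.24 = 3.37 m
Steady 1-D flow in series ⇒ the Darcy flux q is identical in every zone and the zone head losses add (resistances L/K in series).
Σ(L/K) = 167/19.2 + 322/3.99 + 259/0.619 = 8.698 + 80.70 + 418.4 = 507.8 d
q = ΔH / Σ(L/K) = 3.37 / 507.8 = 0.006636 m/d (same in every zone)
Zone A: v = q/n = 0.006636/0.33 = 0.02011 m/d → t_A = 167/0.02011 = 8304 d
Zone B: v = q/n = 0.006636/0.36 = 0.01843 m/d → t_B = 322/0.01843 = 17470 d
Zone C: v = q/n = 0.006636/0.25 = 0.02655 m/d → t_C = 259/0.02655 = 9757 d
Total t = 8304 + 17470 + 9757 = 35530 d
   = 35530 / 365 = 97.3 yr

97.3 years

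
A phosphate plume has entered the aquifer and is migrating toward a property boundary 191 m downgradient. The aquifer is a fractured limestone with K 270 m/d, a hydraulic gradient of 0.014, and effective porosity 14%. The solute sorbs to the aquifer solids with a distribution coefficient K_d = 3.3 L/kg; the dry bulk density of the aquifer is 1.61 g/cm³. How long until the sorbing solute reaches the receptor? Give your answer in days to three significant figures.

Specific discharge q = 270 × 0.014 = 3.780 m/d
v_s = q/n_e = 3.780/0.14 = 27.00 m/d
Retardation R = 1 + ρ_b·K_d/n = 1 + 1.61×3.3/0.14 = 38.95
Contaminant velocity v_c = v/R = 27.00/38.95 = 0.6932 m/d
t = L/v_c = 191/0.6932 = 275.5 d

276 days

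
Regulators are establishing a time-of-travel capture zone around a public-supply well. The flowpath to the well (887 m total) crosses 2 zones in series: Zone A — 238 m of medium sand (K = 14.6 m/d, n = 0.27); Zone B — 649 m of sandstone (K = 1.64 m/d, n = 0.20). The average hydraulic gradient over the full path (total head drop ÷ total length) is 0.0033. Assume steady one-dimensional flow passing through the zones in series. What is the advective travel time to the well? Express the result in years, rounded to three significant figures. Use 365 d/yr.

74.8 years

For zones in series the flux q is common to all zones; the equivalent conductivity is the harmonic (thickness-weighted) mean, K_eq = L_total / Σ(L_j/K_j).
Σ(L/K) = 238/14.6 + 649/1.64 = 16.30 + 395.7 = 412.0 d
K_eq = L_total / Σ(L/K) = 887 / 412.0 = 2.153 m/d
q = K_eq · i = 2.153 × 0.0033 = 0.007104 m/d (same in every zone)
Zone A: v = q/n = 0.007104/0.27 = 0.02631 m/d → t_A = 238/0.02631 = 9046 d
Zone B: v = q/n = 0.007104/0.20 = 0.03552 m/d → t_B = 649/0.03552 = 18270 d
Total t = 9046 + 18270 = 27320 d
   = 27320 / 365 = 74.8 yr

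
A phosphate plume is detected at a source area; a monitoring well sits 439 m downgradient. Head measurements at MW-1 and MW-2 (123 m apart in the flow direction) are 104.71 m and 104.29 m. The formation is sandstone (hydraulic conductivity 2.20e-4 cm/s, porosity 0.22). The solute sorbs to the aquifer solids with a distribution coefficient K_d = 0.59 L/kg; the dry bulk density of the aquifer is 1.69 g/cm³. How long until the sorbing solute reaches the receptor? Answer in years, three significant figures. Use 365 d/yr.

2260 years

Hydraulic gradient i = (104.71 − 104.29) / 123 = 0.42 / 123 = 0.003415
K = 2.20e-4 cm/s × 864 = 0.1901 m/d
Specific discharge q = 0.1901 × 0.003415 = 6.491e-4 m/d
v = Ki/n = 0.1901·0.003415/0.22 = 0.002950 m/d
Retardation R = 1 + ρ_b·K_d/n = 1 + 1.69×0.59/0.22 = 5.532
Contaminant velocity v_c = v/R = 0.002950/5.532 = 5.333e-4 m/d
t = L/v_c = 439/5.333e-4 = 823200 d
   = 823200/365 = 2260 yr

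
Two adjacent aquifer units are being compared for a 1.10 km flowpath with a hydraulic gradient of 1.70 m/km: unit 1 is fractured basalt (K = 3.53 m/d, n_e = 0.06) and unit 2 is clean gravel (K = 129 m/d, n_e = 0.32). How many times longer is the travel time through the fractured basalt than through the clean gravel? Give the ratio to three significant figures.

Unit 1 (fractured basalt): v = 3.53×0.0017/0.06 = 0.1000 m/d, t = 1100/0.1000 = 11000 d
Unit 2 (clean gravel): v = 129×0.0017/0.32 = 0.6853 m/d, t = 1100/0.6853 = 1605 d
t(fractured basalt) / t(clean gravel) = 11000/1605 = 6.85

6.85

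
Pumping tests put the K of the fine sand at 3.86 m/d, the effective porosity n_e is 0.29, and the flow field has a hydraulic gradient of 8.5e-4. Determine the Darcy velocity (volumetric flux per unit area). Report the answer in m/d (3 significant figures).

q = Ki = 3.86 × 8.5e-4 = 0.003281 m/d

0.00328 m/d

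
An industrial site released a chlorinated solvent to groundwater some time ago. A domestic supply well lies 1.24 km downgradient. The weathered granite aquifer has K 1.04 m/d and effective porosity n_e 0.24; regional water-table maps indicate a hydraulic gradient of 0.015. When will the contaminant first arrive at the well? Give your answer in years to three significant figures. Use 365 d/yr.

52.3 years

Specific discharge q = 1.04 × 0.015 = 0.01560 m/d
Seepage velocity v = q / n = 0.01560 / 0.24 = 0.06500 m/d
L = 1.24 km = 1240 m
t = L / v = 1240 / 0.06500 = 19080 d
   = 19080 / 365 = 52.3 yr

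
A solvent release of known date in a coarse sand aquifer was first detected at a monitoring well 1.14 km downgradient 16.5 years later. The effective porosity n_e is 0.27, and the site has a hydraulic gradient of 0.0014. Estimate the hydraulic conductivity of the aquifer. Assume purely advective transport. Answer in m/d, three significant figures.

36.5 m/d

t = 16.5 years = 6023 d
L = 1.14 km = 1140 m
v = L / t = 1140 / 6023 = 0.1893 m/d
K = v · n / i = 0.1893 × 0.27 / 0.0014 = 36.5 m/d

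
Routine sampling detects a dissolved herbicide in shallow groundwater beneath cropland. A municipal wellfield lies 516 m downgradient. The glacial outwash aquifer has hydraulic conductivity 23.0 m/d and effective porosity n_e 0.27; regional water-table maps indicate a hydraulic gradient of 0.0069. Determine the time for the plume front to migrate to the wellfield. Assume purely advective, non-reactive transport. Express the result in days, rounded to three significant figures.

Darcy flux q = K·i = 23.0 × 0.0069 = 0.1587 m/d
v_s = q/n_e = 0.1587/0.27 = 0.5878 m/d
t = L / v = 516 / 0.5878 = 877.9 d

878 days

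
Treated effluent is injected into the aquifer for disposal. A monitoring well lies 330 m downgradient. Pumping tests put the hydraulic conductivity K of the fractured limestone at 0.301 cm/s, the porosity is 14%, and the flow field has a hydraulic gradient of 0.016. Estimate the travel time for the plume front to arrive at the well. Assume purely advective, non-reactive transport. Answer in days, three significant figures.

11.1 days

K = 0.301 cm/s × 864 = 260.1 m/d
Darcy flux q = K·i = 260.1 × 0.016 = 4.161 m/d
Seepage velocity v = q / n = 4.161 / 0.14 = 29.72 m/d
t = L / v = 330 / 29.72 = 11.10 d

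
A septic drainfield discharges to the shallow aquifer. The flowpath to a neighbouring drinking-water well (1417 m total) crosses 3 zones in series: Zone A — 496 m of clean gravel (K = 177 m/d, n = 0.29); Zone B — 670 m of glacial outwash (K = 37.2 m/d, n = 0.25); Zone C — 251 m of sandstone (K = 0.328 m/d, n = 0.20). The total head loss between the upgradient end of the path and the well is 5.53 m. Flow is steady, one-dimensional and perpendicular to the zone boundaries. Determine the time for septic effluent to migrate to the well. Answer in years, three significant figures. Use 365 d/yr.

141 years

Continuity: the same q passes through each zone, so ΔH = q·Σ(L_j/K_j) — the zones act as resistances in series.
Σ(L/K) = 496/177 + 670/37.2 + 251/0.328 = 2.802 + 18.01 + 765.2 = 786.1 d
q = ΔH / Σ(L/K) = 5.53 / 786.1 = 0.007035 m/d (same in every zone)
Zone A: v = q/n = 0.007035/0.29 = 0.02426 m/d → t_A = 496/0.02426 = 20450 d
Zone B: v = q/n = 0.007035/0.25 = 0.02814 m/d → t_B = 670/0.02814 = 23810 d
Zone C: v = q/n = 0.007035/0.20 = 0.03518 m/d → t_C = 251/0.03518 = 7136 d
Total t = 20450 + 23810 + 7136 = 51390 d
   = 51390 / 365 = 141 yr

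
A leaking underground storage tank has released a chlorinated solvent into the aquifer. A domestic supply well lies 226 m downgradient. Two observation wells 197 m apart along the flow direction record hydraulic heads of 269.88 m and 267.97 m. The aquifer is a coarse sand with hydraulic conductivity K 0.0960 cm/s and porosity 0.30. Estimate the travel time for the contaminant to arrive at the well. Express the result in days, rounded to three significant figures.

Hydraulic gradient i = (269.88 − 267.97) / 197 = 1.91 / 197 = 0.009695
K = 0.0960 cm/s × 864 = 82.94 m/d
Specific discharge q = 82.94 × 0.009695 = 0.8042 m/d
Seepage velocity v = q / n = 0.8042 / 0.30 = 2.681 m/d
t = L / v = 226 / 2.681 = 84.31 d

84.3 days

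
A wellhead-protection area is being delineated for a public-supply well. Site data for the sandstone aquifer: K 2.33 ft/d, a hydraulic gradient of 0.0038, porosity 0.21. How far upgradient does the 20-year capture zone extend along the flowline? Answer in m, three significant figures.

K = 2.33 ft/d × 0.3048 = 0.7102 m/d
Darcy flux q = K·i = 0.7102 × 0.0038 = 0.002699 m/d
v_s = q/n_e = 0.002699/0.21 = 0.01285 m/d
T = 20 yr × 365 = 7300 d
L = v × T = 0.01285 × 7300 = 93.81 m

93.8 m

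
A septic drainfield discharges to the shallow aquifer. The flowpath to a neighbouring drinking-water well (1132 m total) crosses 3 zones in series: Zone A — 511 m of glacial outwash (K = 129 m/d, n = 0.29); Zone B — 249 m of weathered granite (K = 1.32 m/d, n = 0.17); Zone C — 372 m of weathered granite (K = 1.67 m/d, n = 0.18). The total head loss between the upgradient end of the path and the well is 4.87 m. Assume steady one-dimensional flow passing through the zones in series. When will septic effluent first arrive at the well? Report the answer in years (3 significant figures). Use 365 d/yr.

Steady 1-D flow in series ⇒ the Darcy flux q is identical in every zone and the zone head losses add (resistances L/K in series).
Σ(L/K) = 511/129 + 249/1.32 + 372/1.67 = 3.961 + 188.6 + 222.8 = 415.4 d
q = ΔH / Σ(L/K) = 4.87 / 415.4 = 0.01172 m/d (same in every zone)
Zone A: v = q/n = 0.01172/0.29 = 0.04043 m/d → t_A = 511/0.04043 = 12640 d
Zone B: v = q/n = 0.01172/0.17 = 0.06897 m/d → t_B = 249/0.06897 = 3610 d
Zone C: v = q/n = 0.01172/0.18 = 0.06514 m/d → t_C = 372/0.06514 = 5711 d
Total t = 12640 + 3610 + 5711 = 21960 d
   = 21960 / 365 = 60.2 yr

60.2 years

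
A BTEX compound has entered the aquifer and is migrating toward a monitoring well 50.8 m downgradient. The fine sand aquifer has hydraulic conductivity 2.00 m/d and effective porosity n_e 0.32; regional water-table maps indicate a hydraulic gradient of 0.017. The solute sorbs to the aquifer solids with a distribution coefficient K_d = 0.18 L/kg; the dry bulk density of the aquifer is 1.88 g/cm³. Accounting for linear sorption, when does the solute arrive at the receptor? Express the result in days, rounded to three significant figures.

Specific discharge q = 2.00 × 0.017 = 0.03400 m/d
v = Ki/n = 2.00·0.017/0.32 = 0.1063 m/d
Retardation R = 1 + ρ_b·K_d/n = 1 + 1.88×0.18/0.32 = 2.058
Contaminant velocity v_c = v/R = 0.1063/2.058 = 0.05164 m/d
t = L/v_c = 50.8/0.05164 = 983.7 d

984 days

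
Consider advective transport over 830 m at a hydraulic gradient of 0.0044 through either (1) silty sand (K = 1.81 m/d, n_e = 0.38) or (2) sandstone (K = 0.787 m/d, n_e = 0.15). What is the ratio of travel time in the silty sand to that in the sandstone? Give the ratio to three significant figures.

1.10

Unit 1 (silty sand): v = 1.81×0.0044/0.38 = 0.02096 m/d, t = 830/0.02096 = 39600 d
Unit 2 (sandstone): v = 0.787×0.0044/0.15 = 0.02309 m/d, t = 830/0.02309 = 35950 d
t(silty sand) / t(sandstone) = 39600/35950 = 1.10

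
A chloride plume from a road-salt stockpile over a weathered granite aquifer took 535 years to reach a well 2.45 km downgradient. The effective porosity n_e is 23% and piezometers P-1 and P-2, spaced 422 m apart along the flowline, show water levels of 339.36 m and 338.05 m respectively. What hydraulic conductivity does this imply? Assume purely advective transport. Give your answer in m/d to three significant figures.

Hydraulic gradient i = (339.36 − 338.05) / 422 = 1.31 / 422 = 0.003104
t = 535 years = 195300 d
L = 2.45 km = 2450 m
v = L / t = 2450 / 195300 = 0.01255 m/d
K = v · n / i = 0.01255 × 0.23 / 0.003104 = 0.930 m/d

0.930 m/d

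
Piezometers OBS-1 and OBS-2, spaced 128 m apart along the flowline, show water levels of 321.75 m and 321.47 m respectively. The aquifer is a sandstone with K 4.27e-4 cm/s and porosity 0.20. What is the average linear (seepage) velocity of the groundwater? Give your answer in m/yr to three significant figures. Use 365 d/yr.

1.47 m/yr

Hydraulic gradient i = (321.75 − 321.47) / 128 = 0.28 / 128 = 0.002188
K = 4.27e-4 cm/s × 864 = 0.3689 m/d
Specific discharge q = 0.3689 × 0.002188 = 8.070e-4 m/d
Seepage velocity v = q / n = 8.070e-4 / 0.20 = 0.004035 m/d
   = 0.004035 × 365 = 1.47 m/yr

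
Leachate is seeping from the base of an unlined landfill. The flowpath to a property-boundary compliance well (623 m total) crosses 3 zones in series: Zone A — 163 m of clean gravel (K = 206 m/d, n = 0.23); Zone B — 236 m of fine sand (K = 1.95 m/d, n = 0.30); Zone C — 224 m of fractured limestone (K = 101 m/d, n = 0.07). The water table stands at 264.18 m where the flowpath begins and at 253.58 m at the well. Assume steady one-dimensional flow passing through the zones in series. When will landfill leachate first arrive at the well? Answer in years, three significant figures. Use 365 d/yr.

Total head drop ΔH = 264.18 − 253.58 = 10.60 m
Steady 1-D flow in series ⇒ the Darcy flux q is identical in every zone and the zone head losses add (resistances L/K in series).
Σ(L/K) = 163/206 + 236/1.95 + 224/101 = 0.7913 + 121.0 + 2.218 = 124.0 d
q = ΔH / Σ(L/K) = 10.60 / 124.0 = 0.08546 m/d (same in every zone)
Zone A: v = q/n = 0.08546/0.23 = 0.3716 m/d → t_A = 163/0.3716 = 438.7 d
Zone B: v = q/n = 0.08546/0.30 = 0.2849 m/d → t_B = 236/0.2849 = 828.5 d
Zone C: v = q/n = 0.08546/0.07 = 1.221 m/d → t_C = 224/1.221 = 183.5 d
Total t = 438.7 + 828.5 + 183.5 = 1451 d
   = 1451 / 365 = 3.97 yr

3.97 years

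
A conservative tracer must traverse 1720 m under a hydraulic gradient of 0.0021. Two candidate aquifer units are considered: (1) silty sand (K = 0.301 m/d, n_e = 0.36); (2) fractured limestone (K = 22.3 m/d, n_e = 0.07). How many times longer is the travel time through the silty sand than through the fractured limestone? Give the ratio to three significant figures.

381

Unit 1 (silty sand): v = 0.301×0.0021/0.36 = 0.001756 m/d, t = 1720/0.001756 = 979600 d
Unit 2 (fractured limestone): v = 22.3×0.0021/0.07 = 0.6690 m/d, t = 1720/0.6690 = 2571 d
t(silty sand) / t(fractured limestone) = 979600/2571 = 381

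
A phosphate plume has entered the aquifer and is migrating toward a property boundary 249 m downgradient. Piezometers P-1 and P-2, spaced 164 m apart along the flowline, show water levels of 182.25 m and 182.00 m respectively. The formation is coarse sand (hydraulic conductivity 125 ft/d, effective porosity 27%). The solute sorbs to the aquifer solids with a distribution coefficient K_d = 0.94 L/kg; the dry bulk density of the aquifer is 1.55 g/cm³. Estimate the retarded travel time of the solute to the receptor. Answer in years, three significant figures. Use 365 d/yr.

Hydraulic gradient i = (182.25 − 182.00) / 164 = 0.25 / 164 = 0.001524
K = 125 ft/d × 0.3048 = 38.10 m/d
q = Ki = 38.10 × 0.001524 = 0.05808 m/d
v_s = q/n_e = 0.05808/0.27 = 0.2151 m/d
Retardation R = 1 + ρ_b·K_d/n = 1 + 1.55×0.94/0.27 = 6.396
Contaminant velocity v_c = v/R = 0.2151/6.396 = 0.03363 m/d
t = L/v_c = 249/0.03363 = 7404 d
   = 7404/365 = 20.3 yr

20.3 years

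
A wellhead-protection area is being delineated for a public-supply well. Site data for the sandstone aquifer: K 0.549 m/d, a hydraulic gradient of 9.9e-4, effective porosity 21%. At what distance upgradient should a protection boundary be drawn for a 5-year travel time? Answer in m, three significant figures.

4.72 m

Darcy flux q = K·i = 0.549 × 9.9e-4 = 5.435e-4 m/d
Seepage velocity v = q / n = 5.435e-4 / 0.21 = 0.002588 m/d
T = 5 yr × 365 = 1825 d
L = v × T = 0.002588 × 1825 = 4.723 m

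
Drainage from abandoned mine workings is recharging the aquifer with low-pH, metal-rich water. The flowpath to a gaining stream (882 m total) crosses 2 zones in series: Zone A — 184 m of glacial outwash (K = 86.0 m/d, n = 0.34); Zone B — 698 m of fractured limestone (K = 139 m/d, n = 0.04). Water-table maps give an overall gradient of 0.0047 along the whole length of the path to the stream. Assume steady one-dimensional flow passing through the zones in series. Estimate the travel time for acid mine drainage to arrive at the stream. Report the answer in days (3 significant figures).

156 days

For zones in series the flux q is common to all zones; the equivalent conductivity is the harmonic (thickness-weighted) mean, K_eq = L_total / Σ(L_j/K_j).
Σ(L/K) = 184/86.0 + 698/139 = 2.140 + 5.022 = 7.161 d
K_eq = L_total / Σ(L/K) = 882 / 7.161 = 123.2 m/d
q = K_eq · i = 123.2 × 0.0047 = 0.5789 m/d (same in every zone)
Zone A: v = q/n = 0.5789/0.34 = 1.703 m/d → t_A = 184/1.703 = 108.1 d
Zone B: v = q/n = 0.5789/0.04 = 14.47 m/d → t_B = 698/14.47 = 48.23 d
Total t = 108.1 + 48.23 = 156.3 d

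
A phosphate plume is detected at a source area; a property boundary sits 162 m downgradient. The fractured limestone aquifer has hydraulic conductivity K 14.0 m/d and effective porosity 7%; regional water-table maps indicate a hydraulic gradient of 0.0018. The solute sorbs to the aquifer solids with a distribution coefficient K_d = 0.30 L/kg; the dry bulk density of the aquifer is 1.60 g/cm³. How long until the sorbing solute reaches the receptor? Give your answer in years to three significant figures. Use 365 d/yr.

9.69 years

q = Ki = 14.0 × 0.0018 = 0.02520 m/d
v_s = q/n_e = 0.02520/0.07 = 0.3600 m/d
Retardation R = 1 + ρ_b·K_d/n = 1 + 1.60×0.30/0.07 = 7.857
Contaminant velocity v_c = v/R = 0.3600/7.857 = 0.04582 m/d
t = L/v_c = 162/0.04582 = 3536 d
   = 3536/365 = 9.69 yr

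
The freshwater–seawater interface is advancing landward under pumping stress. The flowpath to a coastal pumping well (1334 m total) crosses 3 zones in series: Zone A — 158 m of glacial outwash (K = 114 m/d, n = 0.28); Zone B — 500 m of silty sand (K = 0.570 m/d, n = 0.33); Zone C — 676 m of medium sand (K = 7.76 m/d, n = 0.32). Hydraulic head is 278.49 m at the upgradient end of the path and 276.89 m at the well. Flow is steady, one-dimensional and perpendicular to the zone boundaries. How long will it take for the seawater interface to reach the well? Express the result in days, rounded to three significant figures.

257000 days

Total head drop ΔH = 278.49 − 276.89 = 1.60 m
Steady 1-D flow in series ⇒ the Darcy flux q is identical in every zone and the zone head losses add (resistances L/K in series).
Σ(L/K) = 158/114 + 500/0.570 + 676/7.76 = 1.386 + 877.2 + 87.11 = 965.7 d
q = ΔH / Σ(L/K) = 1.60 / 965.7 = 0.001657 m/d (same in every zone)
Zone A: v = q/n = 0.001657/0.28 = 0.005917 m/d → t_A = 158/0.005917 = 26700 d
Zone B: v = q/n = 0.001657/0.33 = 0.005021 m/d → t_B = 500/0.005021 = 99590 d
Zone C: v = q/n = 0.001657/0.32 = 0.005178 m/d → t_C = 676/0.005178 = 130600 d
Total t = 26700 + 99590 + 130600 = 256900 d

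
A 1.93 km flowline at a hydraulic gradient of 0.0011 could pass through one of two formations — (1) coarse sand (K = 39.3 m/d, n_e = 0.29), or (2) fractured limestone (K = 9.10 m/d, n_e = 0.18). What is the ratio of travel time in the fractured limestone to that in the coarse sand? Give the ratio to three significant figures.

2.68

Unit 1 (coarse sand): v = 39.3×0.0011/0.29 = 0.1491 m/d, t = 1930/0.1491 = 12950 d
Unit 2 (fractured limestone): v = 9.10×0.0011/0.18 = 0.05561 m/d, t = 1930/0.05561 = 34710 d
t(fractured limestone) / t(coarse sand) = 34710/12950 = 2.68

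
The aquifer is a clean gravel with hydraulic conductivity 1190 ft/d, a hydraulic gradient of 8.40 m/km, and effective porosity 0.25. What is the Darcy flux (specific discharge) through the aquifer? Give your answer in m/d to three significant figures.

3.05 m/d

K = 1190 ft/d × 0.3048 = 362.7 m/d
q = Ki = 362.7 × 0.0084 = 3.047 m/d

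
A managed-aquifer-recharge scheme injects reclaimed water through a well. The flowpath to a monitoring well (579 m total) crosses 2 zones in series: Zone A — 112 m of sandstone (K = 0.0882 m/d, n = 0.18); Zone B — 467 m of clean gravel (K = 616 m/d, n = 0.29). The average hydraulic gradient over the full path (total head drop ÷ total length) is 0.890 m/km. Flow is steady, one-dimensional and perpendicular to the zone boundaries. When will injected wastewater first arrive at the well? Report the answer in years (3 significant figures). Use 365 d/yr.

1050 years

Continuity: the same q passes through each zone, so ΔH = q·Σ(L_j/K_j) — the zones act as resistances in series.
Σ(L/K) = 112/0.0882 + 467/616 = 1270 + 0.7581 = 1271 d
K_eq = L_total / Σ(L/K) = 579 / 1271 = 0.4557 m/d
q = K_eq · i = 0.4557 × 8.9e-4 = 4.056e-4 m/d (same in every zone)
Zone A: v = q/n = 4.056e-4/0.18 = 0.002253 m/d → t_A = 112/0.002253 = 49710 d
Zone B: v = q/n = 4.056e-4/0.29 = 0.001398 m/d → t_B = 467/0.001398 = 333900 d
Total t = 49710 + 333900 = 383600 d
   = 383600 / 365 = 1050 yr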